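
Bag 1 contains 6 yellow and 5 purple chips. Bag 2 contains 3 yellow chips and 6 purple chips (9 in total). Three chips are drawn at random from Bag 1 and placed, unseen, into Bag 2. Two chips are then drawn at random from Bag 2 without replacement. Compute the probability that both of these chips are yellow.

Condition on how many of the transferred chips are yellow (from Bag 1: 6 yellow of 11; then Bag 2 has 12 total).
  0 yellow: C(6,0)C(5,3)/C(11,3) = 2/33; then P = C(3,2)/C(12,2) = 1/22
  1 yellow: C(6,1)C(5,2)/C(11,3) = 4/11; then P = C(4,2)/C(12,2) = 1/11
  2 yellow: C(6,2)C(5,1)/C(11,3) = 5/11; then P = C(5,2)/C(12,2) = 5/33
  3 yellow: C(6,3)C(5,0)/C(11,3) = 4/33; then P = C(6,2)/C(12,2) = 5/22
P(both yellow) = 16/121 ≈ 0.1322.

16/121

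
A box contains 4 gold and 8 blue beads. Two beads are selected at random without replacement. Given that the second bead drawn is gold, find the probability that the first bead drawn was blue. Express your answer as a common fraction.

8/11

P(first=blue and the second bead drawn is gold) = (8/12)·(4/11) = 8/33.
P(the second bead drawn is gold) = Σ over first color = 1/11 + 8/33 = 1/3.
By Bayes, P(first=blue | the second bead drawn is gold) = 8/33 / 1/3 = 8/11 ≈ 0.7273.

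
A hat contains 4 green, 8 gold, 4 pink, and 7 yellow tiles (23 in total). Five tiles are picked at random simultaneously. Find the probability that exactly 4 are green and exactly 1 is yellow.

1/4807

Unordered draws without replacement: count favorable combinations over C(23,5).
Favorable = C(4,4) · C(8,0) · C(4,0) · C(7,1) = 7; total = C(23,5) = 33649.
P = 7/33649 = 1/4807 ≈ 0.0002.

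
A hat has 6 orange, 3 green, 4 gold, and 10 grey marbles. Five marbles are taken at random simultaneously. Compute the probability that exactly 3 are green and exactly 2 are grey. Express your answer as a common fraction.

45/33649

Unordered draws without replacement: count favorable combinations over C(23,5).
Favorable = C(6,0) · C(3,3) · C(4,0) · C(10,2) = 45; total = C(23,5) = 33649.
P = 45/33649 = 45/33649 ≈ 0.0013.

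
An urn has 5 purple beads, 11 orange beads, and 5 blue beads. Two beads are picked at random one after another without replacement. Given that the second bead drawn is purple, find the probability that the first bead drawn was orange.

P(first=orange and the second bead drawn is purple) = (11/21)·(5/20) = 11/84.
P(the second bead drawn is purple) = Σ over first color = 1/21 + 11/84 + 5/84 = 5/21.
By Bayes, P(first=orange | the second bead drawn is purple) = 11/84 / 5/21 = 11/20 ≈ 0.5500.

11/20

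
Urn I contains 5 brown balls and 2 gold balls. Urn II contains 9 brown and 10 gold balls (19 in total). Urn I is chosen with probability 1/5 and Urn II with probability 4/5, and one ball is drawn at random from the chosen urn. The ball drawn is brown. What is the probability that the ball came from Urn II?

P(brown | Urn I) = 5/7; P(brown | Urn II) = 9/19.
P(brown) = 1/5·5/7 + 4/5·9/19 = 347/665.
By Bayes' rule, P(Urn II | brown) = 36/95 / 347/665 = 252/347 ≈ 0.7262.

252/347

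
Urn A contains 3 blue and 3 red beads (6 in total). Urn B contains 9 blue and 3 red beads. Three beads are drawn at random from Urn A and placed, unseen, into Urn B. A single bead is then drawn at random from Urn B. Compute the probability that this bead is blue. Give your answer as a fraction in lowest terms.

7/10

Condition on how many of the transferred beads are blue (from Urn A: 3 blue of 6; then Urn B has 15 total).
  0 blue: C(3,0)C(3,3)/C(6,3) = 1/20; then P = 9/15
  1 blue: C(3,1)C(3,2)/C(6,3) = 9/20; then P = 10/15
  2 blue: C(3,2)C(3,1)/C(6,3) = 9/20; then P = 11/15
  3 blue: C(3,3)C(3,0)/C(6,3) = 1/20; then P = 12/15
P(blue from Urn B) = 7/10 ≈ 0.7000.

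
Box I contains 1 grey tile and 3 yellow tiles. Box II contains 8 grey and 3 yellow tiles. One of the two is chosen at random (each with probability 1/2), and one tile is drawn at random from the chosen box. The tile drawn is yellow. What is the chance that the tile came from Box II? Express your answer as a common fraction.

P(yellow | Box I) = 3/4; P(yellow | Box II) = 3/11.
P(yellow) = 1/2·3/4 + 1/2·3/11 = 45/88.
By Bayes' rule, P(Box II | yellow) = 3/22 / 45/88 = 4/15 ≈ 0.2667.

4/15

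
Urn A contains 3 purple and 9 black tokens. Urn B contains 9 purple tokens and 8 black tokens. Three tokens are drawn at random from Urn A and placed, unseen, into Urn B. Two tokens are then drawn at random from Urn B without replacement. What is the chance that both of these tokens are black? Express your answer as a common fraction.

Condition on how many of the transferred tokens are black (from Urn A: 9 black of 12; then Urn B has 20 total).
  0 black: C(9,0)C(3,3)/C(12,3) = 1/220; then P = C(8,2)/C(20,2) = 14/95
  1 black: C(9,1)C(3,2)/C(12,3) = 27/220; then P = C(9,2)/C(20,2) = 18/95
  2 black: C(9,2)C(3,1)/C(12,3) = 27/55; then P = C(10,2)/C(20,2) = 9/38
  3 black: C(9,3)C(3,0)/C(12,3) = 21/55; then P = C(11,2)/C(20,2) = 11/38
P(both black) = 262/1045 ≈ 0.2507.

262/1045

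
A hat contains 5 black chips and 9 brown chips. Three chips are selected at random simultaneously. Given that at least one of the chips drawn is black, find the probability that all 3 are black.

P(all 3 black) = C(5,3)/C(14,3) = 5/182; P(at least one black) = 1 − C(9,3)/C(14,3) = 10/13.
Since 'all 3 black' ⊆ 'at least one black', P(all 3 | at least one) = 5/182 / 10/13 = 1/28 ≈ 0.0357.

1/28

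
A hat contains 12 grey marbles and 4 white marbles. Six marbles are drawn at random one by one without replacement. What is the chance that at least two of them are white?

Sum the hypergeometric tail for j = 2,…,4 white marbles.
Favorable = C(4,2)·C(12,4) + C(4,3)·C(12,3) + C(4,4)·C(12,2) = 3916; total = C(16,6) = 8008.
P = 3916/8008 = 89/182 ≈ 0.4890.

89/182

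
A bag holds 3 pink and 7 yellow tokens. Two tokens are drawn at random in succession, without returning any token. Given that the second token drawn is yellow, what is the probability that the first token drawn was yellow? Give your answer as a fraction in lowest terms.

P(first=yellow and the second token drawn is yellow) = (7/10)·(6/9) = 7/15.
P(the second token drawn is yellow) = Σ over first color = 7/30 + 7/15 = 7/10.
By Bayes, P(first=yellow | the second token drawn is yellow) = 7/15 / 7/10 = 2/3 ≈ 0.6667.

2/3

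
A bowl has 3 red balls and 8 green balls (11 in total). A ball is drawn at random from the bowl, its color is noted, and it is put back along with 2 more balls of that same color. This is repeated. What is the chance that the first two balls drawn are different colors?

Either green then red, or red then green; after the first draw the total is 13.
P = (8/11)·(3/13) + (3/11)·(8/13) = 48/143 ≈ 0.3357.

48/143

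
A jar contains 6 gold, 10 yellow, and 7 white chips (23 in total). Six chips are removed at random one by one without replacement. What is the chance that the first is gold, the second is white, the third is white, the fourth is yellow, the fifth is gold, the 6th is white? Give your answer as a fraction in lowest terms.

25/28842

Multiply the conditional probability of each draw in order, without replacement, so each draw removes one from its color and from the total.
P = (6/23) · (7/22) · (6/21) · (10/20) · (5/19) · (5/18) = 25/28842 ≈ 0.0009.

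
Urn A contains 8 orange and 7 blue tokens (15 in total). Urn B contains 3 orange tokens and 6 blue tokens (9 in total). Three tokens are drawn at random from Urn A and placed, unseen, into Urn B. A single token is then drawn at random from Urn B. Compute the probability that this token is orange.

23/60

Condition on how many of the transferred tokens are orange (from Urn A: 8 orange of 15; then Urn B has 12 total).
  0 orange: C(8,0)C(7,3)/C(15,3) = 1/13; then P = 3/12
  1 orange: C(8,1)C(7,2)/C(15,3) = 24/65; then P = 4/12
  2 orange: C(8,2)C(7,1)/C(15,3) = 28/65; then P = 5/12
  3 orange: C(8,3)C(7,0)/C(15,3) = 8/65; then P = 6/12
P(orange from Urn B) = 23/60 ≈ 0.3833.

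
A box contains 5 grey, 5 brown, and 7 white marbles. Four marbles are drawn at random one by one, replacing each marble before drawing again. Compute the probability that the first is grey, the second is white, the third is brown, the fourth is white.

1225/83521

Multiply the conditional probability of each draw in order, with replacement (the composition resets each draw).
P = (5/17) · (7/17) · (5/17) · (7/17) = 1225/83521 ≈ 0.0147.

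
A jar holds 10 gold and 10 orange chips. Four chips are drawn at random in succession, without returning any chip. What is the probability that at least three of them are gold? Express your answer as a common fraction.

94/323

Sum the hypergeometric tail for j = 3,…,4 gold chips.
Favorable = C(10,3)·C(10,1) + C(10,4)·C(10,0) = 1410; total = C(20,4) = 4845.
P = 1410/4845 = 94/323 ≈ 0.2910.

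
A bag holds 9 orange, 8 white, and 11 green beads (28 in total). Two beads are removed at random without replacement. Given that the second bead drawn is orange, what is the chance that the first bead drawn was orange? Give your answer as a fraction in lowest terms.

P(first=orange and the second bead drawn is orange) = (9/28)·(8/27) = 2/21.
P(the second bead drawn is orange) = Σ over first color = 2/21 + 2/21 + 11/84 = 9/28.
By Bayes, P(first=orange | the second bead drawn is orange) = 2/21 / 9/28 = 8/27 ≈ 0.2963.

8/27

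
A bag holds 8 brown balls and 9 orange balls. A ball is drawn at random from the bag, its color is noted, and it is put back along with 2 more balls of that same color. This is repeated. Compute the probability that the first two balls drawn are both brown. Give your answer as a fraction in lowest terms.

80/323

After a brown draw the bag holds 10 brown out of 19.
P = (8/17)·(10/19) = 80/323 ≈ 0.2477.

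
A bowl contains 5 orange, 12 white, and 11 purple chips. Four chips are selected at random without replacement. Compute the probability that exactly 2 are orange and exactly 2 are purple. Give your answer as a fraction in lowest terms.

Unordered draws without replacement: count favorable combinations over C(28,4).
Favorable = C(5,2) · C(12,0) · C(11,2) = 550; total = C(28,4) = 20475.
P = 550/20475 = 22/819 ≈ 0.0269.

22/819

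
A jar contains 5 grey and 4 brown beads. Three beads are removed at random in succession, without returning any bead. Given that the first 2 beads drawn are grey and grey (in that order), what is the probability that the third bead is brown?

After removing 2 grey, the jar has 4 brown out of 7 remaining.
P(third is brown | given) = 4/7 ≈ 0.5714.

4/7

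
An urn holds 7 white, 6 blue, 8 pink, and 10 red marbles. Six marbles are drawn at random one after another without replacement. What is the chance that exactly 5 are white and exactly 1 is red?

10/35061

Unordered draws without replacement: count favorable combinations over C(31,6).
Favorable = C(7,5) · C(6,0) · C(8,0) · C(10,1) = 210; total = C(31,6) = 736281.
P = 210/736281 = 10/35061 ≈ 0.0003.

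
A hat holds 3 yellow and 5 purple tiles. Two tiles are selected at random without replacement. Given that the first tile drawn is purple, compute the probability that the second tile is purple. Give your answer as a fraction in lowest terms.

After removing 1 purple, the hat has 4 purple out of 7 remaining.
P(second is purple | given) = 4/7 ≈ 0.5714.

4/7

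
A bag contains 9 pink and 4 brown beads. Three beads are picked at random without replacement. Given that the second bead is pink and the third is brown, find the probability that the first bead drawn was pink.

P(first=pink and the second bead is pink and the third is brown) = (9/13)·(8/12)·(4/11) = 24/143.
P(E) = Σ over first color = 24/143 + 9/143 = 3/13.
By Bayes, P(first=pink | E) = 24/143 / 3/13 = 8/11 ≈ 0.7273.

8/11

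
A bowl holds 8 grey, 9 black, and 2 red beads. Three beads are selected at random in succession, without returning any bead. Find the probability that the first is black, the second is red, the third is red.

Multiply the conditional probability of each draw in order, without replacement, so each draw removes one from its color and from the total.
P = (9/19) · (2/18) · (1/17) = 1/323 ≈ 0.0031.

1/323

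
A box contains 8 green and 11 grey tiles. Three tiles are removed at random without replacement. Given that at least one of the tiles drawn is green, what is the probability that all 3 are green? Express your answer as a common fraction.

P(all 3 green) = C(8,3)/C(19,3) = 56/969; P(at least one green) = 1 − C(11,3)/C(19,3) = 268/323.
Since 'all 3 green' ⊆ 'at least one green', P(all 3 | at least one) = 56/969 / 268/323 = 14/201 ≈ 0.0697.

14/201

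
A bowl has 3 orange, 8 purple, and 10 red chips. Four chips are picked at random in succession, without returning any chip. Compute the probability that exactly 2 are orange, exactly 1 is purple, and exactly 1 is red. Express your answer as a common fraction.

Unordered draws without replacement: count favorable combinations over C(21,4).
Favorable = C(3,2) · C(8,1) · C(10,1) = 240; total = C(21,4) = 5985.
P = 240/5985 = 16/399 ≈ 0.0401.

16/399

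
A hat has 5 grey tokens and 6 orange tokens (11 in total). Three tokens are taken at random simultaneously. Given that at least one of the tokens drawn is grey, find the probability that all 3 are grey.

P(all 3 grey) = C(5,3)/C(11,3) = 2/33; P(at least one grey) = 1 − C(6,3)/C(11,3) = 29/33.
Since 'all 3 grey' ⊆ 'at least one grey', P(all 3 | at least one) = 2/33 / 29/33 = 2/29 ≈ 0.0690.

2/29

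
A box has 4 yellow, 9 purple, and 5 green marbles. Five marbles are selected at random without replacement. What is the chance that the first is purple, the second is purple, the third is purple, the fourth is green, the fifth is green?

1/102

Multiply the conditional probability of each draw in order, without replacement, so each draw removes one from its color and from the total.
P = (9/18) · (8/17) · (7/16) · (5/15) · (4/14) = 1/102 ≈ 0.0098.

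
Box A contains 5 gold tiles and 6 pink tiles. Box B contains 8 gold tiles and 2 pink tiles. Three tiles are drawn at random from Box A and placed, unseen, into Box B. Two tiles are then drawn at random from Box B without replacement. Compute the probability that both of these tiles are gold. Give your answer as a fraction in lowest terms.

217/429

Condition on how many of the transferred tiles are gold (from Box A: 5 gold of 11; then Box B has 13 total).
  0 gold: C(5,0)C(6,3)/C(11,3) = 4/33; then P = C(8,2)/C(13,2) = 14/39
  1 gold: C(5,1)C(6,2)/C(11,3) = 5/11; then P = C(9,2)/C(13,2) = 6/13
  2 gold: C(5,2)C(6,1)/C(11,3) = 4/11; then P = C(10,2)/C(13,2) = 15/26
  3 gold: C(5,3)C(6,0)/C(11,3) = 2/33; then P = C(11,2)/C(13,2) = 55/78
P(both gold) = 217/429 ≈ 0.5058.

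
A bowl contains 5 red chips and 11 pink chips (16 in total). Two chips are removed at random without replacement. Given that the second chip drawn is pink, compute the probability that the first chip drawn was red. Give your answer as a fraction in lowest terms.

1/3

P(first=red and the second chip drawn is pink) = (5/16)·(11/15) = 11/48.
P(the second chip drawn is pink) = Σ over first color = 11/48 + 11/24 = 11/16.
By Bayes, P(first=red | the second chip drawn is pink) = 11/48 / 11/16 = 1/3 ≈ 0.3333.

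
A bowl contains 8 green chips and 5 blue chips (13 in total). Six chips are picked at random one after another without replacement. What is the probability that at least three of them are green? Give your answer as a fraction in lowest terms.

Sum the hypergeometric tail for j = 3,…,6 green chips.
Favorable = C(8,3)·C(5,3) + C(8,4)·C(5,2) + C(8,5)·C(5,1) + C(8,6)·C(5,0) = 1568; total = C(13,6) = 1716.
P = 1568/1716 = 392/429 ≈ 0.9138.

392/429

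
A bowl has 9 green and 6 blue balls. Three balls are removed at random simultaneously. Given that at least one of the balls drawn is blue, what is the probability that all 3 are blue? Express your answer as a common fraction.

20/371

P(all 3 blue) = C(6,3)/C(15,3) = 4/91; P(at least one blue) = 1 − C(9,3)/C(15,3) = 53/65.
Since 'all 3 blue' ⊆ 'at least one blue', P(all 3 | at least one) = 4/91 / 53/65 = 20/371 ≈ 0.0539.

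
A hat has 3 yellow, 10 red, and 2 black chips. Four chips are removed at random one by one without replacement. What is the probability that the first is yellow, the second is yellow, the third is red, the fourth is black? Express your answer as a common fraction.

1/273

Multiply the conditional probability of each draw in order, without replacement, so each draw removes one from its color and from the total.
P = (3/15) · (2/14) · (10/13) · (2/12) = 1/273 ≈ 0.0037.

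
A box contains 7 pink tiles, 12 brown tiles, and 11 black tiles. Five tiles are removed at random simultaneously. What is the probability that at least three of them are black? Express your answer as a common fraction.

3883/15834

Sum the hypergeometric tail for j = 3,…,5 black tiles.
Favorable = C(11,3)·C(19,2) + C(11,4)·C(19,1) + C(11,5)·C(19,0) = 34947; total = C(30,5) = 142506.
P = 34947/142506 = 3883/15834 ≈ 0.2452.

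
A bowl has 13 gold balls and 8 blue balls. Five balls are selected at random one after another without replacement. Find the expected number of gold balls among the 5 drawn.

65/21

By linearity of expectation, E[X] = Σ P(draw i is gold); by symmetry each draw (even without replacement) has P(gold) = 13/21.
E[X] = 5 · 13/21 = 65/21 ≈ 3.0952.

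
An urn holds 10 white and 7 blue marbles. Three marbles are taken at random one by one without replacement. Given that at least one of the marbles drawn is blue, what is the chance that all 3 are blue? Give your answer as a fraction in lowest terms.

P(all 3 blue) = C(7,3)/C(17,3) = 7/136; P(at least one blue) = 1 − C(10,3)/C(17,3) = 14/17.
Since 'all 3 blue' ⊆ 'at least one blue', P(all 3 | at least one) = 7/136 / 14/17 = 1/16 ≈ 0.0625.

1/16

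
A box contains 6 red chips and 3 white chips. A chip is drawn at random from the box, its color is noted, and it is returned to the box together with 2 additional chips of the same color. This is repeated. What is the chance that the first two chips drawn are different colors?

4/11

Either white then red, or red then white; after the first draw the total is 11.
P = (3/9)·(6/11) + (6/9)·(3/11) = 4/11 ≈ 0.3636.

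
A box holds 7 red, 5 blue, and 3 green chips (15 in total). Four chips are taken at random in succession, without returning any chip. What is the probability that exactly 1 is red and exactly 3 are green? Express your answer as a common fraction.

1/195

Unordered draws without replacement: count favorable combinations over C(15,4).
Favorable = C(7,1) · C(5,0) · C(3,3) = 7; total = C(15,4) = 1365.
P = 7/1365 = 1/195 ≈ 0.0051.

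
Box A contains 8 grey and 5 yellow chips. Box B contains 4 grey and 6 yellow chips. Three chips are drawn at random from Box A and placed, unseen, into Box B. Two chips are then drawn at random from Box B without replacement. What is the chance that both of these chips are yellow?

Condition on how many of the transferred chips are yellow (from Box A: 5 yellow of 13; then Box B has 13 total).
  0 yellow: C(5,0)C(8,3)/C(13,3) = 28/143; then P = C(6,2)/C(13,2) = 5/26
  1 yellow: C(5,1)C(8,2)/C(13,3) = 70/143; then P = C(7,2)/C(13,2) = 7/26
  2 yellow: C(5,2)C(8,1)/C(13,3) = 40/143; then P = C(8,2)/C(13,2) = 14/39
  3 yellow: C(5,3)C(8,0)/C(13,3) = 5/143; then P = C(9,2)/C(13,2) = 6/13
P(both yellow) = 145/507 ≈ 0.2860.

145/507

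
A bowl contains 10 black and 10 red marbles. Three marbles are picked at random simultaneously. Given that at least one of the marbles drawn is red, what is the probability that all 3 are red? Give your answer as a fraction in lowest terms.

P(all 3 red) = C(10,3)/C(20,3) = 2/19; P(at least one red) = 1 − C(10,3)/C(20,3) = 17/19.
Since 'all 3 red' ⊆ 'at least one red', P(all 3 | at least one) = 2/19 / 17/19 = 2/17 ≈ 0.1176.

2/17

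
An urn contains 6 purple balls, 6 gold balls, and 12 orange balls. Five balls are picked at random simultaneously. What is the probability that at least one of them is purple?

202/253

Use the complement: P(at least one purple) = 1 − P(no purple).
P(none) = C(18,5)/C(24,5) = 8568/42504.
So P = 1 − 8568/42504 = 202/253 ≈ 0.7984.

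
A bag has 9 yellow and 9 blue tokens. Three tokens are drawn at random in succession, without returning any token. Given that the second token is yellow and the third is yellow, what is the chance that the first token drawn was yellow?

7/16

P(first=yellow and the second token is yellow and the third is yellow) = (9/18)·(8/17)·(7/16) = 7/68.
P(E) = Σ over first color = 7/68 + 9/68 = 4/17.
By Bayes, P(first=yellow | E) = 7/68 / 4/17 = 7/16 ≈ 0.4375.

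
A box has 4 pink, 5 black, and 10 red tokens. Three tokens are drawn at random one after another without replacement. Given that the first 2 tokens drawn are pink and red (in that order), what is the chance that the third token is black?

After removing 1 pink, 1 red, the box has 5 black out of 17 remaining.
P(third is black | given) = 5/17 ≈ 0.2941.

5/17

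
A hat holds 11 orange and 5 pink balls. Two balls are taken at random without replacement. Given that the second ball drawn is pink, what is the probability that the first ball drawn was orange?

P(first=orange and the second ball drawn is pink) = (11/16)·(5/15) = 11/48.
P(the second ball drawn is pink) = Σ over first color = 11/48 + 1/12 = 5/16.
By Bayes, P(first=orange | the second ball drawn is pink) = 11/48 / 5/16 = 11/15 ≈ 0.7333.

11/15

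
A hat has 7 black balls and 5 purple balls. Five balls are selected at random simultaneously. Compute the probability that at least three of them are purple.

41/132

Sum the hypergeometric tail for j = 3,…,5 purple balls.
Favorable = C(5,3)·C(7,2) + C(5,4)·C(7,1) + C(5,5)·C(7,0) = 246; total = C(12,5) = 792.
P = 246/792 = 41/132 ≈ 0.3106.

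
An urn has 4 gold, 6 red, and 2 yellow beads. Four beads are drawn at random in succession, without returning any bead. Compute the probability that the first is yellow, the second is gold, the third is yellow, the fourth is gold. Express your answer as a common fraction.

Multiply the conditional probability of each draw in order, without replacement, so each draw removes one from its color and from the total.
P = (2/12) · (4/11) · (1/10) · (3/9) = 1/495 ≈ 0.0020.

1/495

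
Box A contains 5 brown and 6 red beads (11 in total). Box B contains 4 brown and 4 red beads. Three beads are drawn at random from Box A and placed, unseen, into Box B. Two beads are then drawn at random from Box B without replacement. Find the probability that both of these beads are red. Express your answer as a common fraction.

147/605

Condition on how many of the transferred beads are red (from Box A: 6 red of 11; then Box B has 11 total).
  0 red: C(6,0)C(5,3)/C(11,3) = 2/33; then P = C(4,2)/C(11,2) = 6/55
  1 red: C(6,1)C(5,2)/C(11,3) = 4/11; then P = C(5,2)/C(11,2) = 2/11
  2 red: C(6,2)C(5,1)/C(11,3) = 5/11; then P = C(6,2)/C(11,2) = 3/11
  3 red: C(6,3)C(5,0)/C(11,3) = 4/33; then P = C(7,2)/C(11,2) = 21/55
P(both red) = 147/605 ≈ 0.2430.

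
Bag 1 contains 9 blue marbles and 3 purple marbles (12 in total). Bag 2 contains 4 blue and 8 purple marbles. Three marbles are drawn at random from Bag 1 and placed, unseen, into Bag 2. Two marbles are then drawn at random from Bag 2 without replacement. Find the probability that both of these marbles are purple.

Condition on how many of the transferred marbles are purple (from Bag 1: 3 purple of 12; then Bag 2 has 15 total).
  0 purple: C(3,0)C(9,3)/C(12,3) = 21/55; then P = C(8,2)/C(15,2) = 4/15
  1 purple: C(3,1)C(9,2)/C(12,3) = 27/55; then P = C(9,2)/C(15,2) = 12/35
  2 purple: C(3,2)C(9,1)/C(12,3) = 27/220; then P = C(10,2)/C(15,2) = 3/7
  3 purple: C(3,3)C(9,0)/C(12,3) = 1/220; then P = C(11,2)/C(15,2) = 11/21
P(both purple) = 751/2310 ≈ 0.3251.

751/2310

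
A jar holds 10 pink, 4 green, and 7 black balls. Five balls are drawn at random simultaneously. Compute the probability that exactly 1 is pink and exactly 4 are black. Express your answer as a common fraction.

Unordered draws without replacement: count favorable combinations over C(21,5).
Favorable = C(10,1) · C(4,0) · C(7,4) = 350; total = C(21,5) = 20349.
P = 350/20349 = 50/2907 ≈ 0.0172.

50/2907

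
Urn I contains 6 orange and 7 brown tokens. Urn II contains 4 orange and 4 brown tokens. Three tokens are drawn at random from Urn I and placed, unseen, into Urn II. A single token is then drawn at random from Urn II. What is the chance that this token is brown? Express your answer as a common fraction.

73/143

Condition on how many of the transferred tokens are brown (from Urn I: 7 brown of 13; then Urn II has 11 total).
  0 brown: C(7,0)C(6,3)/C(13,3) = 10/143; then P = 4/11
  1 brown: C(7,1)C(6,2)/C(13,3) = 105/286; then P = 5/11
  2 brown: C(7,2)C(6,1)/C(13,3) = 63/143; then P = 6/11
  3 brown: C(7,3)C(6,0)/C(13,3) = 35/286; then P = 7/11
P(brown from Urn II) = 73/143 ≈ 0.5105.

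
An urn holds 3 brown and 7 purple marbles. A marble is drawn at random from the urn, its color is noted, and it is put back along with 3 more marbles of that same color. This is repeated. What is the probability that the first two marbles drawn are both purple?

After a purple draw the urn holds 10 purple out of 13.
P = (7/10)·(10/13) = 7/13 ≈ 0.5385.

7/13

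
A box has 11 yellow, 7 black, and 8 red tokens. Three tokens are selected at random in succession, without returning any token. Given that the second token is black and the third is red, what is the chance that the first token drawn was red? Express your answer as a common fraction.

7/24

P(first=red and the second token is black and the third is red) = (8/26)·(7/25)·(7/24) = 49/1950.
P(E) = Σ over first color = 77/1950 + 7/325 + 49/1950 = 28/325.
By Bayes, P(first=red | E) = 49/1950 / 28/325 = 7/24 ≈ 0.2917.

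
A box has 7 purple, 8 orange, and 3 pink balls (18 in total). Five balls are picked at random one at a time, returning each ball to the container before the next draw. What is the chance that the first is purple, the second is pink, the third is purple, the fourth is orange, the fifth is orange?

Multiply the conditional probability of each draw in order, with replacement (the composition resets each draw).
P = (7/18) · (3/18) · (7/18) · (8/18) · (8/18) = 98/19683 ≈ 0.0050.

98/19683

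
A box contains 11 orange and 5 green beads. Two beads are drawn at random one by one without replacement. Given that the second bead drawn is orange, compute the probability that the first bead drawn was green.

P(first=green and the second bead drawn is orange) = (5/16)·(11/15) = 11/48.
P(the second bead drawn is orange) = Σ over first color = 11/24 + 11/48 = 11/16.
By Bayes, P(first=green | the second bead drawn is orange) = 11/48 / 11/16 = 1/3 ≈ 0.3333.

1/3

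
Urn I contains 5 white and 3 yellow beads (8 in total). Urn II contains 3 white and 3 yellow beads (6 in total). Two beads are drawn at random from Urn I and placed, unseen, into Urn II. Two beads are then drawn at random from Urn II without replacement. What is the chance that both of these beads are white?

Condition on how many of the transferred beads are white (from Urn I: 5 white of 8; then Urn II has 8 total).
  0 white: C(5,0)C(3,2)/C(8,2) = 3/28; then P = C(3,2)/C(8,2) = 3/28
  1 white: C(5,1)C(3,1)/C(8,2) = 15/28; then P = C(4,2)/C(8,2) = 3/14
  2 white: C(5,2)C(3,0)/C(8,2) = 5/14; then P = C(5,2)/C(8,2) = 5/14
P(both white) = 199/784 ≈ 0.2538.

199/784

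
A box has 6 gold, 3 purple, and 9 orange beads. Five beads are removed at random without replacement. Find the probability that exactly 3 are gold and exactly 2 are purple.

Unordered draws without replacement: count favorable combinations over C(18,5).
Favorable = C(6,3) · C(3,2) · C(9,0) = 60; total = C(18,5) = 8568.
P = 60/8568 = 5/714 ≈ 0.0070.

5/714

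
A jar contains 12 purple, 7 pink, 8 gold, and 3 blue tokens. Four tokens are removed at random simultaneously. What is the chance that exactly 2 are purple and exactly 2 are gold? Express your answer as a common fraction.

88/1305

Unordered draws without replacement: count favorable combinations over C(30,4).
Favorable = C(12,2) · C(7,0) · C(8,2) · C(3,0) = 1848; total = C(30,4) = 27405.
P = 1848/27405 = 88/1305 ≈ 0.0674.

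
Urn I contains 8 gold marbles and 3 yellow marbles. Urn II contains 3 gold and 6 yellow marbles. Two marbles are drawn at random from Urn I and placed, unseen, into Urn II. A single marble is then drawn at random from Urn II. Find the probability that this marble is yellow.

Condition on how many of the transferred marbles are yellow (from Urn I: 3 yellow of 11; then Urn II has 11 total).
  0 yellow: C(3,0)C(8,2)/C(11,2) = 28/55; then P = 6/11
  1 yellow: C(3,1)C(8,1)/C(11,2) = 24/55; then P = 7/11
  2 yellow: C(3,2)C(8,0)/C(11,2) = 3/55; then P = 8/11
P(yellow from Urn II) = 72/121 ≈ 0.5950.

72/121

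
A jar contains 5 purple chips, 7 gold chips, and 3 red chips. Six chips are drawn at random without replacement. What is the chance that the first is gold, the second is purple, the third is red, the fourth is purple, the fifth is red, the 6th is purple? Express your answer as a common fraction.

Multiply the conditional probability of each draw in order, without replacement, so each draw removes one from its color and from the total.
P = (7/15) · (5/14) · (3/13) · (4/12) · (2/11) · (3/10) = 1/1430 ≈ 0.0007.

1/1430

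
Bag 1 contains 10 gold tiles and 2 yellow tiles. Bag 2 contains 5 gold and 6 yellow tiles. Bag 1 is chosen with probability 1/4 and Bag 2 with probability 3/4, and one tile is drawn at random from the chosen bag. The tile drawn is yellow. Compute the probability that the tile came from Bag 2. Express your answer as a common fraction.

P(yellow | Bag 1) = 1/6; P(yellow | Bag 2) = 6/11.
P(yellow) = 1/4·1/6 + 3/4·6/11 = 119/264.
By Bayes' rule, P(Bag 2 | yellow) = 9/22 / 119/264 = 108/119 ≈ 0.9076.

108/119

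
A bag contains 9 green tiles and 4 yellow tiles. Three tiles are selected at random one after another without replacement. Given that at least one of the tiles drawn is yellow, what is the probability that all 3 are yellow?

2/101

P(all 3 yellow) = C(4,3)/C(13,3) = 2/143; P(at least one yellow) = 1 − C(9,3)/C(13,3) = 101/143.
Since 'all 3 yellow' ⊆ 'at least one yellow', P(all 3 | at least one) = 2/143 / 101/143 = 2/101 ≈ 0.0198.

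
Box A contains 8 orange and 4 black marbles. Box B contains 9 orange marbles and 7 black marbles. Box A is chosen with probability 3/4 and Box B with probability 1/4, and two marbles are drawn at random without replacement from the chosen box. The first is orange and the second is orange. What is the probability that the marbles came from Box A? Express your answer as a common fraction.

P(E | Box A) = 14/33; P(E | Box B) = 3/10.
P(E) = 3/4·14/33 + 1/4·3/10 = 173/440.
By Bayes' rule, P(Box A | E) = 7/22 / 173/440 = 140/173 ≈ 0.8092.

140/173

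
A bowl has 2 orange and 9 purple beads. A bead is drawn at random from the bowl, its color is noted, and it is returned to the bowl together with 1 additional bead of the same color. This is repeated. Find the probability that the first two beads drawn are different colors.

Either purple then orange, or orange then purple; after the first draw the total is 12.
P = (9/11)·(2/12) + (2/11)·(9/12) = 3/11 ≈ 0.2727.

3/11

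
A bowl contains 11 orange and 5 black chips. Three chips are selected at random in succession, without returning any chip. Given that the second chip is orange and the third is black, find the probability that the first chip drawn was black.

2/7

P(first=black and the second chip is orange and the third is black) = (5/16)·(11/15)·(4/14) = 11/168.
P(E) = Σ over first color = 55/336 + 11/168 = 11/48.
By Bayes, P(first=black | E) = 11/168 / 11/48 = 2/7 ≈ 0.2857.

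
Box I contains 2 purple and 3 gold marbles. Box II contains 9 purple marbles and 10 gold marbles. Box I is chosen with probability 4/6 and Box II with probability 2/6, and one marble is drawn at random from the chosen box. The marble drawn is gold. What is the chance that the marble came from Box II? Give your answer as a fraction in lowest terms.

P(gold | Box I) = 3/5; P(gold | Box II) = 10/19.
P(gold) = 2/3·3/5 + 1/3·10/19 = 164/285.
By Bayes' rule, P(Box II | gold) = 10/57 / 164/285 = 25/82 ≈ 0.3049.

25/82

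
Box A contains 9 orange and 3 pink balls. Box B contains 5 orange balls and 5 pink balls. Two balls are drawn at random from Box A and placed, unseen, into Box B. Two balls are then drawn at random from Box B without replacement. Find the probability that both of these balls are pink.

Condition on how many of the transferred balls are pink (from Box A: 3 pink of 12; then Box B has 12 total).
  0 pink: C(3,0)C(9,2)/C(12,2) = 6/11; then P = C(5,2)/C(12,2) = 5/33
  1 pink: C(3,1)C(9,1)/C(12,2) = 9/22; then P = C(6,2)/C(12,2) = 5/22
  2 pink: C(3,2)C(9,0)/C(12,2) = 1/22; then P = C(7,2)/C(12,2) = 7/22
P(both pink) = 23/121 ≈ 0.1901.

23/121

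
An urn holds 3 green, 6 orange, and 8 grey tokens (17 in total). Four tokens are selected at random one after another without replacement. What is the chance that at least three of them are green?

1/170

Sum the hypergeometric tail for j = 3,…,3 green tokens.
Favorable = C(3,3)·C(14,1) = 14; total = C(17,4) = 2380.
P = 14/2380 = 1/170 ≈ 0.0059.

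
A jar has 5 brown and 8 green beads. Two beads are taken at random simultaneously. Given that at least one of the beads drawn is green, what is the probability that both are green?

P(both green) = C(8,2)/C(13,2) = 14/39; P(at least one green) = 1 − C(5,2)/C(13,2) = 34/39.
Since 'both green' ⊆ 'at least one green', P(both | at least one) = 14/39 / 34/39 = 7/17 ≈ 0.4118.

7/17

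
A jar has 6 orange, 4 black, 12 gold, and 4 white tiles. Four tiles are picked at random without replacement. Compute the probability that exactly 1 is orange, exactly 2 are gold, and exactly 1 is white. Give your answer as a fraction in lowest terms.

Unordered draws without replacement: count favorable combinations over C(26,4).
Favorable = C(6,1) · C(4,0) · C(12,2) · C(4,1) = 1584; total = C(26,4) = 14950.
P = 1584/14950 = 792/7475 ≈ 0.1060.

792/7475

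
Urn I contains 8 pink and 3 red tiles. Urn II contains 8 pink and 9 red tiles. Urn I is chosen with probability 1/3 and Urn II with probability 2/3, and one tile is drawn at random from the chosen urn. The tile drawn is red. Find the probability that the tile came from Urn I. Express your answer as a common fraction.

P(red | Urn I) = 3/11; P(red | Urn II) = 9/17.
P(red) = 1/3·3/11 + 2/3·9/17 = 83/187.
By Bayes' rule, P(Urn I | red) = 1/11 / 83/187 = 17/83 ≈ 0.2048.

17/83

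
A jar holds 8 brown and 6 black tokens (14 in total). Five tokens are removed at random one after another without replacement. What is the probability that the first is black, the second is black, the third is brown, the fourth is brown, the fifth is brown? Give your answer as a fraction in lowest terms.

6/143

Multiply the conditional probability of each draw in order, without replacement, so each draw removes one from its color and from the total.
P = (6/14) · (5/13) · (8/12) · (7/11) · (6/10) = 6/143 ≈ 0.0420.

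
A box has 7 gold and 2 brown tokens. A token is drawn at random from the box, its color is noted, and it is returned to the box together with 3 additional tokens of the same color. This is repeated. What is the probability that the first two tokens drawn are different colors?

7/27

Either gold then brown, or brown then gold; after the first draw the total is 12.
P = (7/9)·(2/12) + (2/9)·(7/12) = 7/27 ≈ 0.2593.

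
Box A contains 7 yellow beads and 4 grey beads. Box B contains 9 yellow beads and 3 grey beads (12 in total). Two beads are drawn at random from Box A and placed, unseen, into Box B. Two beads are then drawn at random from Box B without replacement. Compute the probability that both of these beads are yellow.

2631/5005

Condition on how many of the transferred beads are yellow (from Box A: 7 yellow of 11; then Box B has 14 total).
  0 yellow: C(7,0)C(4,2)/C(11,2) = 6/55; then P = C(9,2)/C(14,2) = 36/91
  1 yellow: C(7,1)C(4,1)/C(11,2) = 28/55; then P = C(10,2)/C(14,2) = 45/91
  2 yellow: C(7,2)C(4,0)/C(11,2) = 21/55; then P = C(11,2)/C(14,2) = 55/91
P(both yellow) = 2631/5005 ≈ 0.5257.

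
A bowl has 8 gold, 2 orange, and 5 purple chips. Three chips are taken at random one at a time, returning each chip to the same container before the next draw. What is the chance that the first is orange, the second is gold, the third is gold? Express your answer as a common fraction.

Multiply the conditional probability of each draw in order, with replacement (the composition resets each draw).
P = (2/15) · (8/15) · (8/15) = 128/3375 ≈ 0.0379.

128/3375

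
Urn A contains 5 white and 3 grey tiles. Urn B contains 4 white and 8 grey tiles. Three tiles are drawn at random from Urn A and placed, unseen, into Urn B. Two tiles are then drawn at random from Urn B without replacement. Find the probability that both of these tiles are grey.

209/588

Condition on how many of the transferred tiles are grey (from Urn A: 3 grey of 8; then Urn B has 15 total).
  0 grey: C(3,0)C(5,3)/C(8,3) = 5/28; then P = C(8,2)/C(15,2) = 4/15
  1 grey: C(3,1)C(5,2)/C(8,3) = 15/28; then P = C(9,2)/C(15,2) = 12/35
  2 grey: C(3,2)C(5,1)/C(8,3) = 15/56; then P = C(10,2)/C(15,2) = 3/7
  3 grey: C(3,3)C(5,0)/C(8,3) = 1/56; then P = C(11,2)/C(15,2) = 11/21
P(both grey) = 209/588 ≈ 0.3554.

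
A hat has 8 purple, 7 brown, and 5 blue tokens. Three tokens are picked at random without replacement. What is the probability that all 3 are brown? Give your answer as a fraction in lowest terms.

7/228

Unordered draws without replacement: count favorable combinations over C(20,3).
Favorable = C(8,0) · C(7,3) · C(5,0) = 35; total = C(20,3) = 1140.
P = 35/1140 = 7/228 ≈ 0.0307.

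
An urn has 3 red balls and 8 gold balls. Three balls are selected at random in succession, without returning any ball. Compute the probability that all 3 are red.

1/165

Unordered draws without replacement: count favorable combinations over C(11,3).
Favorable = C(3,3) · C(8,0) = 1; total = C(11,3) = 165.
P = 1/165 = 1/165 ≈ 0.0061.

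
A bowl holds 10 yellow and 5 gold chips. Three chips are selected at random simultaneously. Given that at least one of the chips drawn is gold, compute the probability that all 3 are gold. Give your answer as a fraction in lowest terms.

2/67

P(all 3 gold) = C(5,3)/C(15,3) = 2/91; P(at least one gold) = 1 − C(10,3)/C(15,3) = 67/91.
Since 'all 3 gold' ⊆ 'at least one gold', P(all 3 | at least one) = 2/91 / 67/91 = 2/67 ≈ 0.0299.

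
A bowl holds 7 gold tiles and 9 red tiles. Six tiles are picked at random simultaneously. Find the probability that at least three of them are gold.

Sum the hypergeometric tail for j = 3,…,6 gold tiles.
Favorable = C(7,3)·C(9,3) + C(7,4)·C(9,2) + C(7,5)·C(9,1) + C(7,6)·C(9,0) = 4396; total = C(16,6) = 8008.
P = 4396/8008 = 157/286 ≈ 0.5490.

157/286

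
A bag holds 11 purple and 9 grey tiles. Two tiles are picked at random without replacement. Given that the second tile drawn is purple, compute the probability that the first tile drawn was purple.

10/19

P(first=purple and the second tile drawn is purple) = (11/20)·(10/19) = 11/38.
P(the second tile drawn is purple) = Σ over first color = 11/38 + 99/380 = 11/20.
By Bayes, P(first=purple | the second tile drawn is purple) = 11/38 / 11/20 = 10/19 ≈ 0.5263.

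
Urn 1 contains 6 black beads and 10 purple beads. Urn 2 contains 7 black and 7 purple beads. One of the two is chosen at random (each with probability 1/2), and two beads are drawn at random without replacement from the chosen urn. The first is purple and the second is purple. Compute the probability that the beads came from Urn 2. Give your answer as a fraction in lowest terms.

P(E | Urn 1) = 3/8; P(E | Urn 2) = 3/13.
P(E) = 1/2·3/8 + 1/2·3/13 = 63/208.
By Bayes' rule, P(Urn 2 | E) = 3/26 / 63/208 = 8/21 ≈ 0.3810.

8/21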